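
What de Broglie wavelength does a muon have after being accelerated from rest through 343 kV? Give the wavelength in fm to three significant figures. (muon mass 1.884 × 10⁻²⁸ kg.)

KE = eV = 1.602 × 10⁻¹⁹ × 3.430 × 10⁵ = 5.495 × 10⁻¹⁴ J.
p = √(2mKE) = √(2 × 1.884 × 10⁻²⁸ × 5.495 × 10⁻¹⁴) = 4.550 × 10⁻²¹ kg·m/s.
λ = h/p = 6.626 × 10⁻³⁴ / 4.550 × 10⁻²¹ = 1.46 × 10⁻¹³ m = 146 fm.

λ = 146 fm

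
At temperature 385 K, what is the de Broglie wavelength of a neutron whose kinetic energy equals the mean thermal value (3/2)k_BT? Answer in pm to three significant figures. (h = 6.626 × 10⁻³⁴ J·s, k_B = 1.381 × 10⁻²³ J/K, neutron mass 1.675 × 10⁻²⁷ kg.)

KE = (3/2)k_BT = 1.5 × 1.381 × 10⁻²³ × 385 = 7.975 × 10⁻²¹ J.
p = √(2mKE) = √(2 × 1.675 × 10⁻²⁷ × 7.975 × 10⁻²¹) = 5.169 × 10⁻²⁴ kg·m/s.
λ = h/p = 1.28 × 10⁻¹⁰ m = 128 pm.

λ = 128 pm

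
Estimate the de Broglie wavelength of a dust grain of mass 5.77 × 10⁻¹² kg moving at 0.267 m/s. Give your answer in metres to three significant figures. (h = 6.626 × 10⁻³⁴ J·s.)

λ = 4.30 × 10⁻²² m

p = mv = 5.77 × 10⁻¹² × 0.267 = 1.541 × 10⁻¹² kg·m/s.
λ = h/p = 6.626 × 10⁻³⁴ / 1.541 × 10⁻¹² = 4.30 × 10⁻²² m.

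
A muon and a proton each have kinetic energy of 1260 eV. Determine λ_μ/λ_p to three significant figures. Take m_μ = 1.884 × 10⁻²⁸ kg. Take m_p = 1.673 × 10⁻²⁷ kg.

λ_μ/λ_p = 2.98

At fixed KE, p = √(2mKE) so λ = h/p ∝ 1/√m.
λ_μ/λ_p = √(m_p/m_μ) = √(1.673 × 10⁻²⁷/1.884 × 10⁻²⁸) = √(8.880) = 2.98.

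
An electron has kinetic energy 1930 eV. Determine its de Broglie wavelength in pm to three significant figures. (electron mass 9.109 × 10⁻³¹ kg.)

KE = 1930 eV = 3.092 × 10⁻¹⁶ J.
p = √(2mKE) = √(2 × 9.109 × 10⁻³¹ × 3.092 × 10⁻¹⁶) = 2.373 × 10⁻²³ kg·m/s.
λ = h/p = 6.626 × 10⁻³⁴ / 2.373 × 10⁻²³ = 2.79 × 10⁻¹¹ m = 27.9 pm.

λ = 27.9 pm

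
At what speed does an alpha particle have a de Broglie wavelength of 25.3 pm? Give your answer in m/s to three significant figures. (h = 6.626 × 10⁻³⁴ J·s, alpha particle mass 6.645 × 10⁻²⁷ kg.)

v = 3940 m/s

p = h/λ = 6.626 × 10⁻³⁴ / 2.530 × 10⁻¹¹ = 2.619 × 10⁻²³ kg·m/s.
v = p/m = 2.619 × 10⁻²³ / 6.645 × 10⁻²⁷ = 3.94 × 10³ m/s = 3940 m/s.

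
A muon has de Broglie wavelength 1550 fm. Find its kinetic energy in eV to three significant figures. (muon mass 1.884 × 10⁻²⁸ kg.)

p = h/λ = 6.626 × 10⁻³⁴ / 1.550 × 10⁻¹² = 4.275 × 10⁻²² kg·m/s.
KE = p²/(2m) = (4.275 × 10⁻²²)² / (2 × 1.884 × 10⁻²⁸) = 4.850 × 10⁻¹⁶ J = 3030 eV.

KE = 3030 eV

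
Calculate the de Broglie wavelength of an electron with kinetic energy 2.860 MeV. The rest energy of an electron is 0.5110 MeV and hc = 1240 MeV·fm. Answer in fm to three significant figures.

λ = 372 fm

Total energy E = KE + m₀c² = 2.860 + 0.5110 = 3.3710 MeV.
(pc)² = E² − (m₀c²)² = (3.3710)² − (0.5110)² = 11.10 MeV², so pc = 3.332 MeV.
λ = hc/(pc) = 1240 MeV·fm / 3.332 MeV = 372 fm.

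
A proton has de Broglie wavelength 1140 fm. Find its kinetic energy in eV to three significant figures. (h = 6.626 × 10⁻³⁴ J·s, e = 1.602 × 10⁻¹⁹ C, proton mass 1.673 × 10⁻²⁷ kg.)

KE = 630 eV

p = h/λ = 6.626 × 10⁻³⁴ / 1.140 × 10⁻¹² = 5.812 × 10⁻²² kg·m/s.
KE = p²/(2m) = (5.812 × 10⁻²²)² / (2 × 1.673 × 10⁻²⁷) = 1.010 × 10⁻¹⁶ J = 630 eV.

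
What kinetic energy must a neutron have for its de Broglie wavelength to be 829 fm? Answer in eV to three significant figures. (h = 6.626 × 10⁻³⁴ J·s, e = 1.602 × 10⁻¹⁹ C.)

KE = 1190 eV

p = h/λ = 6.626 × 10⁻³⁴ / 8.290 × 10⁻¹³ = 7.993 × 10⁻²² kg·m/s.
KE = p²/(2m) = (7.993 × 10⁻²²)² / (2 × 1.675 × 10⁻²⁷) = 1.907 × 10⁻¹⁶ J = 1190 eV.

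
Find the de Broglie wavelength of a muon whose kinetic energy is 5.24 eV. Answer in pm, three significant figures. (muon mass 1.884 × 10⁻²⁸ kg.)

λ = 37.3 pm

KE = 5.24 eV = 8.394 × 10⁻¹⁹ J.
p = √(2mKE) = √(2 × 1.884 × 10⁻²⁸ × 8.394 × 10⁻¹⁹) = 1.778 × 10⁻²³ kg·m/s.
λ = h/p = 6.626 × 10⁻³⁴ / 1.778 × 10⁻²³ = 3.73 × 10⁻¹¹ m = 37.3 pm.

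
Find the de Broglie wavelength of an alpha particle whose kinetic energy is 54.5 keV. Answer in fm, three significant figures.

λ = 61.5 fm

KE = 54.5 keV = 8.731 × 10⁻¹⁵ J.
p = √(2mKE) = √(2 × 6.645 × 10⁻²⁷ × 8.731 × 10⁻¹⁵) = 1.077 × 10⁻²⁰ kg·m/s.
λ = h/p = 6.626 × 10⁻³⁴ / 1.077 × 10⁻²⁰ = 6.15 × 10⁻¹⁴ m = 61.5 fm.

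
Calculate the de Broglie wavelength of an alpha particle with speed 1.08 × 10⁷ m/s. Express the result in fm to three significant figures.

p = mv = 6.645 × 10⁻²⁷ × 1.08 × 10⁷ = 7.177 × 10⁻²⁰ kg·m/s.
λ = h/p = 6.626 × 10⁻³⁴ / 7.177 × 10⁻²⁰ = 9.23 × 10⁻¹⁵ m = 9.23 fm.

λ = 9.23 fm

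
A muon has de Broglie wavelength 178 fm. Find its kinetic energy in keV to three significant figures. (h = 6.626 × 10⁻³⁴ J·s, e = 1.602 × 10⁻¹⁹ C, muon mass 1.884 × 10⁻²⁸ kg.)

KE = 230 keV

p = h/λ = 6.626 × 10⁻³⁴ / 1.780 × 10⁻¹³ = 3.722 × 10⁻²¹ kg·m/s.
KE = p²/(2m) = (3.722 × 10⁻²¹)² / (2 × 1.884 × 10⁻²⁸) = 3.677 × 10⁻¹⁴ J = 230 keV.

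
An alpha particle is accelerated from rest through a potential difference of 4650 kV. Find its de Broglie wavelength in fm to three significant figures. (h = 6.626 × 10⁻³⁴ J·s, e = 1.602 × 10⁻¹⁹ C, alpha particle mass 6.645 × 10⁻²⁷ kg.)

λ = 4.71 fm

KE = 2eV = 2 × 1.602 × 10⁻¹⁹ × 4.650 × 10⁶ = 1.490 × 10⁻¹² J.
p = √(2mKE) = √(2 × 6.645 × 10⁻²⁷ × 1.490 × 10⁻¹²) = 1.407 × 10⁻¹⁹ kg·m/s.
λ = h/p = 6.626 × 10⁻³⁴ / 1.407 × 10⁻¹⁹ = 4.71 × 10⁻¹⁵ m = 4.71 fm.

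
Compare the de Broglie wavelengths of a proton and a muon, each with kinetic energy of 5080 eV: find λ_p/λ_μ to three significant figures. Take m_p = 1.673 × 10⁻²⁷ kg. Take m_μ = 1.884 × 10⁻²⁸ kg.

λ_p/λ_μ = 0.336

At fixed KE, p = √(2mKE) so λ = h/p ∝ 1/√m.
λ_p/λ_μ = √(m_μ/m_p) = √(1.884 × 10⁻²⁸/1.673 × 10⁻²⁷) = √(0.1126) = 0.336.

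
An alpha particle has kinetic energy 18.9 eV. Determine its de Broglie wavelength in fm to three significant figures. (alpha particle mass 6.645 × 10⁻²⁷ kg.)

KE = 18.9 eV = 3.028 × 10⁻¹⁸ J.
p = √(2mKE) = √(2 × 6.645 × 10⁻²⁷ × 3.028 × 10⁻¹⁸) = 2.006 × 10⁻²² kg·m/s.
λ = h/p = 6.626 × 10⁻³⁴ / 2.006 × 10⁻²² = 3.30 × 10⁻¹² m = 3300 fm.

λ = 3300 fm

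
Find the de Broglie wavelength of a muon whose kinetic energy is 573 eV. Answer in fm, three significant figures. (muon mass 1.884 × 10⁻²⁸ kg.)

KE = 573 eV = 9.179 × 10⁻¹⁷ J.
p = √(2mKE) = √(2 × 1.884 × 10⁻²⁸ × 9.179 × 10⁻¹⁷) = 1.860 × 10⁻²² kg·m/s.
λ = h/p = 6.626 × 10⁻³⁴ / 1.860 × 10⁻²² = 3.56 × 10⁻¹² m = 3560 fm.

λ = 3560 fm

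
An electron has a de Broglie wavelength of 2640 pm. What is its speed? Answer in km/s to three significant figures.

v = 276 km/s

p = h/λ = 6.626 × 10⁻³⁴ / 2.640 × 10⁻⁹ = 2.510 × 10⁻²⁵ kg·m/s.
v = p/m = 2.510 × 10⁻²⁵ / 9.109 × 10⁻³¹ = 2.76 × 10⁵ m/s = 276 km/s.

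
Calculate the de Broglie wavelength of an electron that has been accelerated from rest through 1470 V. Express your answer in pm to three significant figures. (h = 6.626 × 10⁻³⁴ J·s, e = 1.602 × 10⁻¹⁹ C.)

λ = 32.0 pm

KE = eV = 1.602 × 10⁻¹⁹ × 1470 = 2.355 × 10⁻¹⁶ J.
p = √(2mKE) = √(2 × 9.109 × 10⁻³¹ × 2.355 × 10⁻¹⁶) = 2.071 × 10⁻²³ kg·m/s.
λ = h/p = 6.626 × 10⁻³⁴ / 2.071 × 10⁻²³ = 3.20 × 10⁻¹¹ m = 32.0 pm.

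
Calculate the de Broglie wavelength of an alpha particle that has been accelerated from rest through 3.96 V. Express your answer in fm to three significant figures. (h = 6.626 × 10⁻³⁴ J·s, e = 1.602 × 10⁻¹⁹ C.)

λ = 5100 fm

KE = 2eV = 2 × 1.602 × 10⁻¹⁹ × 3.960 = 1.269 × 10⁻¹⁸ J.
p = √(2mKE) = √(2 × 6.645 × 10⁻²⁷ × 1.269 × 10⁻¹⁸) = 1.299 × 10⁻²² kg·m/s.
λ = h/p = 6.626 × 10⁻³⁴ / 1.299 × 10⁻²² = 5.10 × 10⁻¹² m = 5100 fm.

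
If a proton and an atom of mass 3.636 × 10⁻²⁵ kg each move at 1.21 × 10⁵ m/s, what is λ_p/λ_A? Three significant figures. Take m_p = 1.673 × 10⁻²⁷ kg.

λ_p/λ_A = 217

At fixed v, p = mv so λ = h/(mv) ∝ 1/m.
λ_p/λ_A = m_A/m_p = 3.636 × 10⁻²⁵/1.673 × 10⁻²⁷ = 217.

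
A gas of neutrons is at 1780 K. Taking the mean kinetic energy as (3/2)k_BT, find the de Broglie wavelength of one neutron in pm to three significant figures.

λ = 59.6 pm

KE = (3/2)k_BT = 1.5 × 1.381 × 10⁻²³ × 1780 = 3.687 × 10⁻²⁰ J.
p = √(2mKE) = √(2 × 1.675 × 10⁻²⁷ × 3.687 × 10⁻²⁰) = 1.111 × 10⁻²³ kg·m/s.
λ = h/p = 5.96 × 10⁻¹¹ m = 59.6 pm.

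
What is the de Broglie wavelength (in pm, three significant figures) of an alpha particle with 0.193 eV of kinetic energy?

KE = 0.193 eV = 3.092 × 10⁻²⁰ J.
p = √(2mKE) = √(2 × 6.645 × 10⁻²⁷ × 3.092 × 10⁻²⁰) = 2.027 × 10⁻²³ kg·m/s.
λ = h/p = 6.626 × 10⁻³⁴ / 2.027 × 10⁻²³ = 3.27 × 10⁻¹¹ m = 32.7 pm.

λ = 32.7 pm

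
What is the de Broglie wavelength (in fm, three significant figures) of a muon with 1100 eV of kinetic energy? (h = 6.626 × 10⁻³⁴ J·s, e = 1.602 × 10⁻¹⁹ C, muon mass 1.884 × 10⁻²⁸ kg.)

KE = 1100 eV = 1.762 × 10⁻¹⁶ J.
p = √(2mKE) = √(2 × 1.884 × 10⁻²⁸ × 1.762 × 10⁻¹⁶) = 2.577 × 10⁻²² kg·m/s.
λ = h/p = 6.626 × 10⁻³⁴ / 2.577 × 10⁻²² = 2.57 × 10⁻¹² m = 2570 fm.

λ = 2570 fm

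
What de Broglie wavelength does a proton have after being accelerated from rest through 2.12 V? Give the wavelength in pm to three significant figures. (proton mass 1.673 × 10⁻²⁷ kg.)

KE = eV = 1.602 × 10⁻¹⁹ × 2.120 = 3.396 × 10⁻¹⁹ J.
p = √(2mKE) = √(2 × 1.673 × 10⁻²⁷ × 3.396 × 10⁻¹⁹) = 3.371 × 10⁻²³ kg·m/s.
λ = h/p = 6.626 × 10⁻³⁴ / 3.371 × 10⁻²³ = 1.97 × 10⁻¹¹ m = 19.7 pm.

λ = 19.7 pm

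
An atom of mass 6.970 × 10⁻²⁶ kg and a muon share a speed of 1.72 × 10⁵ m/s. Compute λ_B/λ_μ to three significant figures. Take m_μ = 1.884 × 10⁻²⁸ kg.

At fixed v, p = mv so λ = h/(mv) ∝ 1/m.
λ_B/λ_μ = m_μ/m_B = 1.884 × 10⁻²⁸/6.970 × 10⁻²⁶ = 2.70 × 10⁻³.

λ_B/λ_μ = 2.70 × 10⁻³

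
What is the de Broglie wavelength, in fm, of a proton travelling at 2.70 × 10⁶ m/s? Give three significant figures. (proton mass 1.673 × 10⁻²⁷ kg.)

λ = 147 fm

p = mv = 1.673 × 10⁻²⁷ × 2.70 × 10⁶ = 4.517 × 10⁻²¹ kg·m/s.
λ = h/p = 6.626 × 10⁻³⁴ / 4.517 × 10⁻²¹ = 1.47 × 10⁻¹³ m = 147 fm.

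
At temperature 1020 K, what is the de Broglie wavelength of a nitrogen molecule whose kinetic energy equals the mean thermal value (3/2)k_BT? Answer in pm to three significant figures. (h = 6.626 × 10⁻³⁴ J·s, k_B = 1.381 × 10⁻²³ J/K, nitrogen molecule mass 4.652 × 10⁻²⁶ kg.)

λ = 14.9 pm

KE = (3/2)k_BT = 1.5 × 1.381 × 10⁻²³ × 1020 = 2.113 × 10⁻²⁰ J.
p = √(2mKE) = √(2 × 4.652 × 10⁻²⁶ × 2.113 × 10⁻²⁰) = 4.434 × 10⁻²³ kg·m/s.
λ = h/p = 1.49 × 10⁻¹¹ m = 14.9 pm.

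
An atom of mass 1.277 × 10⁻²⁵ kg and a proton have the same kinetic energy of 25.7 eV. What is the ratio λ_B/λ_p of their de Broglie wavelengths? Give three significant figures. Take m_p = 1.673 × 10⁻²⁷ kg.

At fixed KE, p = √(2mKE) so λ = h/p ∝ 1/√m.
λ_B/λ_p = √(m_p/m_B) = √(1.673 × 10⁻²⁷/1.277 × 10⁻²⁵) = √(0.01310) = 0.114.

λ_B/λ_p = 0.114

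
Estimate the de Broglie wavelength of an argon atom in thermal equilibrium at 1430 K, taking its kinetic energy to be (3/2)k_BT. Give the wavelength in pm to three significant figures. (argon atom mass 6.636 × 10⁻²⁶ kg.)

λ = 10.6 pm

KE = (3/2)k_BT = 1.5 × 1.381 × 10⁻²³ × 1430 = 2.962 × 10⁻²⁰ J.
p = √(2mKE) = √(2 × 6.636 × 10⁻²⁶ × 2.962 × 10⁻²⁰) = 6.270 × 10⁻²³ kg·m/s.
λ = h/p = 1.06 × 10⁻¹¹ m = 10.6 pm.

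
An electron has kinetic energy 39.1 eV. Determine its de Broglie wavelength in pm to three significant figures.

λ = 196 pm

KE = 39.1 eV = 6.264 × 10⁻¹⁸ J.
p = √(2mKE) = √(2 × 9.109 × 10⁻³¹ × 6.264 × 10⁻¹⁸) = 3.378 × 10⁻²⁴ kg·m/s.
λ = h/p = 6.626 × 10⁻³⁴ / 3.378 × 10⁻²⁴ = 1.96 × 10⁻¹⁰ m = 196 pm.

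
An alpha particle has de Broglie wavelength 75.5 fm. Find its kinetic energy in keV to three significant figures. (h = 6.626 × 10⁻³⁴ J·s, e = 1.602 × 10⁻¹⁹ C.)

KE = 36.2 keV

p = h/λ = 6.626 × 10⁻³⁴ / 7.550 × 10⁻¹⁴ = 8.776 × 10⁻²¹ kg·m/s.
KE = p²/(2m) = (8.776 × 10⁻²¹)² / (2 × 6.645 × 10⁻²⁷) = 5.795 × 10⁻¹⁵ J = 36.2 keV.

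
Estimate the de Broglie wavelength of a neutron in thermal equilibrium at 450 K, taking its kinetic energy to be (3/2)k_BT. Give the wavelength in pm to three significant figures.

KE = (3/2)k_BT = 1.5 × 1.381 × 10⁻²³ × 450 = 9.322 × 10⁻²¹ J.
p = √(2mKE) = √(2 × 1.675 × 10⁻²⁷ × 9.322 × 10⁻²¹) = 5.588 × 10⁻²⁴ kg·m/s.
λ = h/p = 1.19 × 10⁻¹⁰ m = 119 pm.

λ = 119 pm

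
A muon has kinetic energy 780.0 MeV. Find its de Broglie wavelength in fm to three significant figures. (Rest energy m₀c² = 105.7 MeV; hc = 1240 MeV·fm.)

Total energy E = KE + m₀c² = 780.0 + 105.7 = 885.7 MeV.
(pc)² = E² − (m₀c²)² = (885.7)² − (105.7)² = 7.733 × 10⁵ MeV², so pc = 879.4 MeV.
λ = hc/(pc) = 1240 MeV·fm / 879.4 MeV = 1.41 fm.

λ = 1.41 fm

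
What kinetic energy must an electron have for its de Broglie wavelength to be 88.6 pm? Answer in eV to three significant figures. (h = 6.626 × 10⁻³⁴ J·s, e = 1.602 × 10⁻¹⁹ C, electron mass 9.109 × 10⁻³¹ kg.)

p = h/λ = 6.626 × 10⁻³⁴ / 8.860 × 10⁻¹¹ = 7.479 × 10⁻²⁴ kg·m/s.
KE = p²/(2m) = (7.479 × 10⁻²⁴)² / (2 × 9.109 × 10⁻³¹) = 3.070 × 10⁻¹⁷ J = 192 eV.

KE = 192 eV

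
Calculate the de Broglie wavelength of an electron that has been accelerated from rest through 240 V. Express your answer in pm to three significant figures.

λ = 79.2 pm

KE = eV = 1.602 × 10⁻¹⁹ × 240.0 = 3.845 × 10⁻¹⁷ J.
p = √(2mKE) = √(2 × 9.109 × 10⁻³¹ × 3.845 × 10⁻¹⁷) = 8.369 × 10⁻²⁴ kg·m/s.
λ = h/p = 6.626 × 10⁻³⁴ / 8.369 × 10⁻²⁴ = 7.92 × 10⁻¹¹ m = 79.2 pm.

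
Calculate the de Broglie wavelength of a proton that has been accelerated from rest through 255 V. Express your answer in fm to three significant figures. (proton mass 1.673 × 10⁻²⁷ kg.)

KE = eV = 1.602 × 10⁻¹⁹ × 255.0 = 4.085 × 10⁻¹⁷ J.
p = √(2mKE) = √(2 × 1.673 × 10⁻²⁷ × 4.085 × 10⁻¹⁷) = 3.697 × 10⁻²² kg·m/s.
λ = h/p = 6.626 × 10⁻³⁴ / 3.697 × 10⁻²² = 1.79 × 10⁻¹² m = 1790 fm.

λ = 1790 fm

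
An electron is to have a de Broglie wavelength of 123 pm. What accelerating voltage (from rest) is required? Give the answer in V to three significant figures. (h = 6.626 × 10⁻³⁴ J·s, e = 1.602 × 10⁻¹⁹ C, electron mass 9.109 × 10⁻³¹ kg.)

V = 99.4 V

p = h/λ = 6.626 × 10⁻³⁴ / 1.230 × 10⁻¹⁰ = 5.387 × 10⁻²⁴ kg·m/s.
KE = p²/(2m) = 1.593 × 10⁻¹⁷ J.
V = KE/e = 1.593 × 10⁻¹⁷ / (1.602 × 10⁻¹⁹) = 99.4 V.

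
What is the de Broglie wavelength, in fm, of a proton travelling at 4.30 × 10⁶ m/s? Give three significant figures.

λ = 92.1 fm

p = mv = 1.673 × 10⁻²⁷ × 4.30 × 10⁶ = 7.194 × 10⁻²¹ kg·m/s.
λ = h/p = 6.626 × 10⁻³⁴ / 7.194 × 10⁻²¹ = 9.21 × 10⁻¹⁴ m = 92.1 fm.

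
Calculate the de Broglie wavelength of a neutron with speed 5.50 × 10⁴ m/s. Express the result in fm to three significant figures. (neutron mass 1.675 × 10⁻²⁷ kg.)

p = mv = 1.675 × 10⁻²⁷ × 5.50 × 10⁴ = 9.213 × 10⁻²³ kg·m/s.
λ = h/p = 6.626 × 10⁻³⁴ / 9.213 × 10⁻²³ = 7.19 × 10⁻¹² m = 7190 fm.

λ = 7190 fm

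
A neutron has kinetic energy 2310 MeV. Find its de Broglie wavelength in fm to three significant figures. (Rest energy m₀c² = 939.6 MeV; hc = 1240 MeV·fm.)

Total energy E = KE + m₀c² = 2310 + 939.6 = 3249.6 MeV.
(pc)² = E² − (m₀c²)² = (3249.6)² − (939.6)² = 9.677 × 10⁶ MeV², so pc = 3111 MeV.
λ = hc/(pc) = 1240 MeV·fm / 3111 MeV = 0.399 fm.

λ = 0.399 fm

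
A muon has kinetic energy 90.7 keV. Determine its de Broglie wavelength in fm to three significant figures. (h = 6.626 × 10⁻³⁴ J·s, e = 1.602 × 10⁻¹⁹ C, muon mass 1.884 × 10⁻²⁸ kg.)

KE = 90.7 keV = 1.453 × 10⁻¹⁴ J.
p = √(2mKE) = √(2 × 1.884 × 10⁻²⁸ × 1.453 × 10⁻¹⁴) = 2.340 × 10⁻²¹ kg·m/s.
λ = h/p = 6.626 × 10⁻³⁴ / 2.340 × 10⁻²¹ = 2.83 × 10⁻¹³ m = 283 fm.

λ = 283 fm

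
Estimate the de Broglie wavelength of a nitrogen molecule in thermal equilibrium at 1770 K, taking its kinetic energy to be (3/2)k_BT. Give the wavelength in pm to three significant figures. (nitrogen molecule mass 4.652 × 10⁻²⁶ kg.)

KE = (3/2)k_BT = 1.5 × 1.381 × 10⁻²³ × 1770 = 3.667 × 10⁻²⁰ J.
p = √(2mKE) = √(2 × 4.652 × 10⁻²⁶ × 3.667 × 10⁻²⁰) = 5.841 × 10⁻²³ kg·m/s.
λ = h/p = 1.13 × 10⁻¹¹ m = 11.3 pm.

λ = 11.3 pm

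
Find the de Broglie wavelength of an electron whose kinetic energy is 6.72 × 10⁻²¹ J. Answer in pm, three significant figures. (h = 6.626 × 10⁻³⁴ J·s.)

p = √(2mKE) = √(2 × 9.109 × 10⁻³¹ × 6.720 × 10⁻²¹) = 1.106 × 10⁻²⁵ kg·m/s.
λ = h/p = 6.626 × 10⁻³⁴ / 1.106 × 10⁻²⁵ = 5.99 × 10⁻⁹ m = 5990 pm.

λ = 5990 pm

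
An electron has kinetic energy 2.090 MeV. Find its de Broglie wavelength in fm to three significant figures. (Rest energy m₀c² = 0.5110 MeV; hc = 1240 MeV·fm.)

Total energy E = KE + m₀c² = 2.090 + 0.5110 = 2.6010 MeV.
(pc)² = E² − (m₀c²)² = (2.6010)² − (0.5110)² = 6.504 MeV², so pc = 2.550 MeV.
λ = hc/(pc) = 1240 MeV·fm / 2.550 MeV = 486 fm.

λ = 486 fm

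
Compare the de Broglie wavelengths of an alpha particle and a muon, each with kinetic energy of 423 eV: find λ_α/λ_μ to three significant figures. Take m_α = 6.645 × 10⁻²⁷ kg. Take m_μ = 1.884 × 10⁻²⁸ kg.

At fixed KE, p = √(2mKE) so λ = h/p ∝ 1/√m.
λ_α/λ_μ = √(m_μ/m_α) = √(1.884 × 10⁻²⁸/6.645 × 10⁻²⁷) = √(0.02835) = 0.168.

λ_α/λ_μ = 0.168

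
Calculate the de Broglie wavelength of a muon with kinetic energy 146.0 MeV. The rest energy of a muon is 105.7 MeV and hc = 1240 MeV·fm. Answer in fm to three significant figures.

Total energy E = KE + m₀c² = 146.0 + 105.7 = 251.7 MeV.
(pc)² = E² − (m₀c²)² = (251.7)² − (105.7)² = 5.218 × 10⁴ MeV², so pc = 228.4 MeV.
λ = hc/(pc) = 1240 MeV·fm / 228.4 MeV = 5.43 fm.

λ = 5.43 fm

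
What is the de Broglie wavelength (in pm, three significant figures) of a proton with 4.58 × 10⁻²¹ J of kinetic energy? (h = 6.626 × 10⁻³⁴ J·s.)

λ = 169 pm

p = √(2mKE) = √(2 × 1.673 × 10⁻²⁷ × 4.580 × 10⁻²¹) = 3.915 × 10⁻²⁴ kg·m/s.
λ = h/p = 6.626 × 10⁻³⁴ / 3.915 × 10⁻²⁴ = 1.69 × 10⁻¹⁰ m = 169 pm.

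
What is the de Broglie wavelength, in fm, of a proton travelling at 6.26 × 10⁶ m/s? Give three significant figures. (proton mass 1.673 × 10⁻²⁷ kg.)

λ = 63.3 fm

p = mv = 1.673 × 10⁻²⁷ × 6.26 × 10⁶ = 1.047 × 10⁻²⁰ kg·m/s.
λ = h/p = 6.626 × 10⁻³⁴ / 1.047 × 10⁻²⁰ = 6.33 × 10⁻¹⁴ m = 63.3 fm.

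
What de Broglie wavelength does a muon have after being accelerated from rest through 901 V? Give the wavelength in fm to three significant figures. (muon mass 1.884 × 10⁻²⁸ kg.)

KE = eV = 1.602 × 10⁻¹⁹ × 901.0 = 1.443 × 10⁻¹⁶ J.
p = √(2mKE) = √(2 × 1.884 × 10⁻²⁸ × 1.443 × 10⁻¹⁶) = 2.332 × 10⁻²² kg·m/s.
λ = h/p = 6.626 × 10⁻³⁴ / 2.332 × 10⁻²² = 2.84 × 10⁻¹² m = 2840 fm.

λ = 2840 fm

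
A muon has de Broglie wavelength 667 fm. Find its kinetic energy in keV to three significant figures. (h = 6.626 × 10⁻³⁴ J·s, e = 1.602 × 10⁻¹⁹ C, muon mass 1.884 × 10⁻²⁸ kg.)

p = h/λ = 6.626 × 10⁻³⁴ / 6.670 × 10⁻¹³ = 9.934 × 10⁻²² kg·m/s.
KE = p²/(2m) = (9.934 × 10⁻²²)² / (2 × 1.884 × 10⁻²⁸) = 2.619 × 10⁻¹⁵ J = 16.3 keV.

KE = 16.3 keV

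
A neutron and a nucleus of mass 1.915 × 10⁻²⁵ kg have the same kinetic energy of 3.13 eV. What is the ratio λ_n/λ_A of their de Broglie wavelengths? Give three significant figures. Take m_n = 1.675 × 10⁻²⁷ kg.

At fixed KE, p = √(2mKE) so λ = h/p ∝ 1/√m.
λ_n/λ_A = √(m_A/m_n) = √(1.915 × 10⁻²⁵/1.675 × 10⁻²⁷) = √(114.3) = 10.7.

λ_n/λ_A = 10.7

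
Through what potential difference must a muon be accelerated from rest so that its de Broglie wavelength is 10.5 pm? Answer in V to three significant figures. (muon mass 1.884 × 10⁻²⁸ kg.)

V = 66.0 V

p = h/λ = 6.626 × 10⁻³⁴ / 1.050 × 10⁻¹¹ = 6.310 × 10⁻²³ kg·m/s.
KE = p²/(2m) = 1.057 × 10⁻¹⁷ J.
V = KE/e = 1.057 × 10⁻¹⁷ / (1.602 × 10⁻¹⁹) = 66.0 V.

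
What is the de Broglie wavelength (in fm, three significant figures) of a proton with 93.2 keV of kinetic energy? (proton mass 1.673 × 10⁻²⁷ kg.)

λ = 93.7 fm

KE = 93.2 keV = 1.493 × 10⁻¹⁴ J.
p = √(2mKE) = √(2 × 1.673 × 10⁻²⁷ × 1.493 × 10⁻¹⁴) = 7.068 × 10⁻²¹ kg·m/s.
λ = h/p = 6.626 × 10⁻³⁴ / 7.068 × 10⁻²¹ = 9.37 × 10⁻¹⁴ m = 93.7 fm.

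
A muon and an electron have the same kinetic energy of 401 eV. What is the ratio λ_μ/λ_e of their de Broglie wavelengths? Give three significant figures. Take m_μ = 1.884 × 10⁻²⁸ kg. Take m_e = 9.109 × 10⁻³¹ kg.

At fixed KE, p = √(2mKE) so λ = h/p ∝ 1/√m.
λ_μ/λ_e = √(m_e/m_μ) = √(9.109 × 10⁻³¹/1.884 × 10⁻²⁸) = √(4.835 × 10⁻³) = 0.0695.

λ_μ/λ_e = 0.0695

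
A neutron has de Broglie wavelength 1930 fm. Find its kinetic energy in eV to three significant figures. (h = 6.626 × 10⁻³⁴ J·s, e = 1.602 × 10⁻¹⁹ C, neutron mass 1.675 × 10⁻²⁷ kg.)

KE = 220 eV

p = h/λ = 6.626 × 10⁻³⁴ / 1.930 × 10⁻¹² = 3.433 × 10⁻²² kg·m/s.
KE = p²/(2m) = (3.433 × 10⁻²²)² / (2 × 1.675 × 10⁻²⁷) = 3.518 × 10⁻¹⁷ J = 220 eV.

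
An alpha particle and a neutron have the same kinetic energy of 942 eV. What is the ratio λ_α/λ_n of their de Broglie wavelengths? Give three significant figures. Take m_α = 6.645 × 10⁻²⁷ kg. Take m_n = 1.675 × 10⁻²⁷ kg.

λ_α/λ_n = 0.502

At fixed KE, p = √(2mKE) so λ = h/p ∝ 1/√m.
λ_α/λ_n = √(m_n/m_α) = √(1.675 × 10⁻²⁷/6.645 × 10⁻²⁷) = √(0.2521) = 0.502.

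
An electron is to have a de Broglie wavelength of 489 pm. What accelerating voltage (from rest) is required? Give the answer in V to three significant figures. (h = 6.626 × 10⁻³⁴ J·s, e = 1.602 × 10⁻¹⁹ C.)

p = h/λ = 6.626 × 10⁻³⁴ / 4.890 × 10⁻¹⁰ = 1.355 × 10⁻²⁴ kg·m/s.
KE = p²/(2m) = 1.008 × 10⁻¹⁸ J.
V = KE/e = 1.008 × 10⁻¹⁸ / (1.602 × 10⁻¹⁹) = 6.29 V.

V = 6.29 V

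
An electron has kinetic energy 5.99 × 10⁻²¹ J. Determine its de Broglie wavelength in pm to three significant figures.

p = √(2mKE) = √(2 × 9.109 × 10⁻³¹ × 5.990 × 10⁻²¹) = 1.045 × 10⁻²⁵ kg·m/s.
λ = h/p = 6.626 × 10⁻³⁴ / 1.045 × 10⁻²⁵ = 6.34 × 10⁻⁹ m = 6340 pm.

λ = 6340 pm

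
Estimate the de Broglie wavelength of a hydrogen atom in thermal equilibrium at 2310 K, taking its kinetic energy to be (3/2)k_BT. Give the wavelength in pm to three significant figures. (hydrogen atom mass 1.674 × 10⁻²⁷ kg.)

λ = 52.3 pm

KE = (3/2)k_BT = 1.5 × 1.381 × 10⁻²³ × 2310 = 4.785 × 10⁻²⁰ J.
p = √(2mKE) = √(2 × 1.674 × 10⁻²⁷ × 4.785 × 10⁻²⁰) = 1.266 × 10⁻²³ kg·m/s.
λ = h/p = 5.23 × 10⁻¹¹ m = 52.3 pm.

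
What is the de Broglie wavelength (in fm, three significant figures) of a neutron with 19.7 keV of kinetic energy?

KE = 19.7 keV = 3.156 × 10⁻¹⁵ J.
p = √(2mKE) = √(2 × 1.675 × 10⁻²⁷ × 3.156 × 10⁻¹⁵) = 3.252 × 10⁻²¹ kg·m/s.
λ = h/p = 6.626 × 10⁻³⁴ / 3.252 × 10⁻²¹ = 2.04 × 10⁻¹³ m = 204 fm.

λ = 204 fm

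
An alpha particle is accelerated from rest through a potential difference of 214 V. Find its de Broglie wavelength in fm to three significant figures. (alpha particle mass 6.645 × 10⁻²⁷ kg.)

λ = 694 fm

KE = 2eV = 2 × 1.602 × 10⁻¹⁹ × 214.0 = 6.857 × 10⁻¹⁷ J.
p = √(2mKE) = √(2 × 6.645 × 10⁻²⁷ × 6.857 × 10⁻¹⁷) = 9.546 × 10⁻²² kg·m/s.
λ = h/p = 6.626 × 10⁻³⁴ / 9.546 × 10⁻²² = 6.94 × 10⁻¹³ m = 694 fm.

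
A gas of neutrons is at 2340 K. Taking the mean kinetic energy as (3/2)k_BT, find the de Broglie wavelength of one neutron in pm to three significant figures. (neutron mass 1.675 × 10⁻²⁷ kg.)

KE = (3/2)k_BT = 1.5 × 1.381 × 10⁻²³ × 2340 = 4.847 × 10⁻²⁰ J.
p = √(2mKE) = √(2 × 1.675 × 10⁻²⁷ × 4.847 × 10⁻²⁰) = 1.274 × 10⁻²³ kg·m/s.
λ = h/p = 5.20 × 10⁻¹¹ m = 52.0 pm.

λ = 52.0 pm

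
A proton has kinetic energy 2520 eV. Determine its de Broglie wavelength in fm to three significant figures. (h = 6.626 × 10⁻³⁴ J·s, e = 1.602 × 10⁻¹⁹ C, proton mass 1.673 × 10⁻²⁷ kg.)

λ = 570 fm

KE = 2520 eV = 4.037 × 10⁻¹⁶ J.
p = √(2mKE) = √(2 × 1.673 × 10⁻²⁷ × 4.037 × 10⁻¹⁶) = 1.162 × 10⁻²¹ kg·m/s.
λ = h/p = 6.626 × 10⁻³⁴ / 1.162 × 10⁻²¹ = 5.70 × 10⁻¹³ m = 570 fm.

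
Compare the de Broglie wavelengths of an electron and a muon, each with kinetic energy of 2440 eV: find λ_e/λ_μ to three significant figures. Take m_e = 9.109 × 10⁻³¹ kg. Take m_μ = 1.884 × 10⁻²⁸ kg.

At fixed KE, p = √(2mKE) so λ = h/p ∝ 1/√m.
λ_e/λ_μ = √(m_μ/m_e) = √(1.884 × 10⁻²⁸/9.109 × 10⁻³¹) = √(206.8) = 14.4.

λ_e/λ_μ = 14.4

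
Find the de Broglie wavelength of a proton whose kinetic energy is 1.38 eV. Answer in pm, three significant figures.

λ = 24.4 pm

KE = 1.38 eV = 2.211 × 10⁻¹⁹ J.
p = √(2mKE) = √(2 × 1.673 × 10⁻²⁷ × 2.211 × 10⁻¹⁹) = 2.720 × 10⁻²³ kg·m/s.
λ = h/p = 6.626 × 10⁻³⁴ / 2.720 × 10⁻²³ = 2.44 × 10⁻¹¹ m = 24.4 pm.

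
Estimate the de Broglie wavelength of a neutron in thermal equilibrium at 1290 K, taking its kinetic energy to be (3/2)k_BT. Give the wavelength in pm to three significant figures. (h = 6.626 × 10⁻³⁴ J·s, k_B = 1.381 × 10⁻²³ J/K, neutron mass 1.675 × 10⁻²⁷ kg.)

λ = 70.0 pm

KE = (3/2)k_BT = 1.5 × 1.381 × 10⁻²³ × 1290 = 2.672 × 10⁻²⁰ J.
p = √(2mKE) = √(2 × 1.675 × 10⁻²⁷ × 2.672 × 10⁻²⁰) = 9.461 × 10⁻²⁴ kg·m/s.
λ = h/p = 7.00 × 10⁻¹¹ m = 70.0 pm.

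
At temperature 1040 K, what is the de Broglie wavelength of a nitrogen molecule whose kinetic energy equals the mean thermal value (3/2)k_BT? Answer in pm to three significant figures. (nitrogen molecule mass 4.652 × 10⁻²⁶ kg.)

λ = 14.8 pm

KE = (3/2)k_BT = 1.5 × 1.381 × 10⁻²³ × 1040 = 2.154 × 10⁻²⁰ J.
p = √(2mKE) = √(2 × 4.652 × 10⁻²⁶ × 2.154 × 10⁻²⁰) = 4.477 × 10⁻²³ kg·m/s.
λ = h/p = 1.48 × 10⁻¹¹ m = 14.8 pm.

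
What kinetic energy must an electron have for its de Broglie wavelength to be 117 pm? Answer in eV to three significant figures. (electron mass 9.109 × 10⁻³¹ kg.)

KE = 110 eV

p = h/λ = 6.626 × 10⁻³⁴ / 1.170 × 10⁻¹⁰ = 5.663 × 10⁻²⁴ kg·m/s.
KE = p²/(2m) = (5.663 × 10⁻²⁴)² / (2 × 9.109 × 10⁻³¹) = 1.760 × 10⁻¹⁷ J = 110 eV.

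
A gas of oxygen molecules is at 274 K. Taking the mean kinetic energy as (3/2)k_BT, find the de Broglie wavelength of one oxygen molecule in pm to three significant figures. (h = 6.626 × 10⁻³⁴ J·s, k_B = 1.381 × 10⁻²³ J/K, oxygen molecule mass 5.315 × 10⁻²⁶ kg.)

KE = (3/2)k_BT = 1.5 × 1.381 × 10⁻²³ × 274 = 5.676 × 10⁻²¹ J.
p = √(2mKE) = √(2 × 5.315 × 10⁻²⁶ × 5.676 × 10⁻²¹) = 2.456 × 10⁻²³ kg·m/s.
λ = h/p = 2.70 × 10⁻¹¹ m = 27.0 pm.

λ = 27.0 pm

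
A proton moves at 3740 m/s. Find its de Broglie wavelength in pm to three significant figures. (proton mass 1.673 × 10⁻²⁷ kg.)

λ = 106 pm

p = mv = 1.673 × 10⁻²⁷ × 3740 = 6.257 × 10⁻²⁴ kg·m/s.
λ = h/p = 6.626 × 10⁻³⁴ / 6.257 × 10⁻²⁴ = 1.06 × 10⁻¹⁰ m = 106 pm.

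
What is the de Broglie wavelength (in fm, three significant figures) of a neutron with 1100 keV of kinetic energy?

KE = 1100 keV = 1.762 × 10⁻¹³ J.
p = √(2mKE) = √(2 × 1.675 × 10⁻²⁷ × 1.762 × 10⁻¹³) = 2.430 × 10⁻²⁰ kg·m/s.
λ = h/p = 6.626 × 10⁻³⁴ / 2.430 × 10⁻²⁰ = 2.73 × 10⁻¹⁴ m = 27.3 fm.

λ = 27.3 fm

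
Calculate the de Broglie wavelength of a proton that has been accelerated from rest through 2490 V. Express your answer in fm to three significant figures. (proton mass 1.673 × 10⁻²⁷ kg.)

λ = 574 fm

KE = eV = 1.602 × 10⁻¹⁹ × 2490 = 3.989 × 10⁻¹⁶ J.
p = √(2mKE) = √(2 × 1.673 × 10⁻²⁷ × 3.989 × 10⁻¹⁶) = 1.155 × 10⁻²¹ kg·m/s.
λ = h/p = 6.626 × 10⁻³⁴ / 1.155 × 10⁻²¹ = 5.74 × 10⁻¹³ m = 574 fm.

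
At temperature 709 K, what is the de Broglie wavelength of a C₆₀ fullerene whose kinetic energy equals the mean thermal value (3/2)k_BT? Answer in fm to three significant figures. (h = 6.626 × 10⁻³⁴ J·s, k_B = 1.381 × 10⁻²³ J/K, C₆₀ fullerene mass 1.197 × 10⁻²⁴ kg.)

λ = 3530 fm

KE = (3/2)k_BT = 1.5 × 1.381 × 10⁻²³ × 709 = 1.469 × 10⁻²⁰ J.
p = √(2mKE) = √(2 × 1.197 × 10⁻²⁴ × 1.469 × 10⁻²⁰) = 1.875 × 10⁻²² kg·m/s.
λ = h/p = 3.53 × 10⁻¹² m = 3530 fm.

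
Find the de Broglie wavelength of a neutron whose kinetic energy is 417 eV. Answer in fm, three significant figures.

KE = 417 eV = 6.680 × 10⁻¹⁷ J.
p = √(2mKE) = √(2 × 1.675 × 10⁻²⁷ × 6.680 × 10⁻¹⁷) = 4.731 × 10⁻²² kg·m/s.
λ = h/p = 6.626 × 10⁻³⁴ / 4.731 × 10⁻²² = 1.40 × 10⁻¹² m = 1400 fm.

λ = 1400 fm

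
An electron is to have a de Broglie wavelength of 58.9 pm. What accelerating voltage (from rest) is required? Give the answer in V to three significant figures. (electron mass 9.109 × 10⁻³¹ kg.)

V = 434 V

p = h/λ = 6.626 × 10⁻³⁴ / 5.890 × 10⁻¹¹ = 1.125 × 10⁻²³ kg·m/s.
KE = p²/(2m) = 6.947 × 10⁻¹⁷ J.
V = KE/e = 6.947 × 10⁻¹⁷ / (1.602 × 10⁻¹⁹) = 434 V.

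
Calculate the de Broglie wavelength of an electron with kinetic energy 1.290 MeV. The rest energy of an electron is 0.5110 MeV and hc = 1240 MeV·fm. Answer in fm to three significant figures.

λ = 718 fm

Total energy E = KE + m₀c² = 1.290 + 0.5110 = 1.8010 MeV.
(pc)² = E² − (m₀c²)² = (1.8010)² − (0.5110)² = 2.982 MeV², so pc = 1.727 MeV.
λ = hc/(pc) = 1240 MeV·fm / 1.727 MeV = 718 fm.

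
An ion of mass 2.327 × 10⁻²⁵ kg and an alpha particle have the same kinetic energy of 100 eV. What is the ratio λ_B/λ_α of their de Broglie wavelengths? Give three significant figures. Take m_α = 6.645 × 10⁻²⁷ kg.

λ_B/λ_α = 0.169

At fixed KE, p = √(2mKE) so λ = h/p ∝ 1/√m.
λ_B/λ_α = √(m_α/m_B) = √(6.645 × 10⁻²⁷/2.327 × 10⁻²⁵) = √(0.02856) = 0.169.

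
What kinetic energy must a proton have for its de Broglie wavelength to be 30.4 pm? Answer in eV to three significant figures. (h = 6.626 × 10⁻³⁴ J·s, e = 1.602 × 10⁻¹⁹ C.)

p = h/λ = 6.626 × 10⁻³⁴ / 3.040 × 10⁻¹¹ = 2.180 × 10⁻²³ kg·m/s.
KE = p²/(2m) = (2.180 × 10⁻²³)² / (2 × 1.673 × 10⁻²⁷) = 1.420 × 10⁻¹⁹ J = 0.886 eV.

KE = 0.886 eV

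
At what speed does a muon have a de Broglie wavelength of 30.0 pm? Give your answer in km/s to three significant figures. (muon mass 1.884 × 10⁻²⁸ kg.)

v = 117 km/s

p = h/λ = 6.626 × 10⁻³⁴ / 3.000 × 10⁻¹¹ = 2.209 × 10⁻²³ kg·m/s.
v = p/m = 2.209 × 10⁻²³ / 1.884 × 10⁻²⁸ = 1.17 × 10⁵ m/s = 117 km/s.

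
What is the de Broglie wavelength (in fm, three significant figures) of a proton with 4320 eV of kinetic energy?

λ = 435 fm

KE = 4320 eV = 6.921 × 10⁻¹⁶ J.
p = √(2mKE) = √(2 × 1.673 × 10⁻²⁷ × 6.921 × 10⁻¹⁶) = 1.522 × 10⁻²¹ kg·m/s.
λ = h/p = 6.626 × 10⁻³⁴ / 1.522 × 10⁻²¹ = 4.35 × 10⁻¹³ m = 435 fm.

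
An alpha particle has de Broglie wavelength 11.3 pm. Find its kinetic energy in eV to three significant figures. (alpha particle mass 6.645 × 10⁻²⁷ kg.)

p = h/λ = 6.626 × 10⁻³⁴ / 1.130 × 10⁻¹¹ = 5.864 × 10⁻²³ kg·m/s.
KE = p²/(2m) = (5.864 × 10⁻²³)² / (2 × 6.645 × 10⁻²⁷) = 2.587 × 10⁻¹⁹ J = 1.61 eV.

KE = 1.61 eV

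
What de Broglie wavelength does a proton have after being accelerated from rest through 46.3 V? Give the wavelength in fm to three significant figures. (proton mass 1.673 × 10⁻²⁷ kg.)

KE = eV = 1.602 × 10⁻¹⁹ × 46.30 = 7.417 × 10⁻¹⁸ J.
p = √(2mKE) = √(2 × 1.673 × 10⁻²⁷ × 7.417 × 10⁻¹⁸) = 1.575 × 10⁻²² kg·m/s.
λ = h/p = 6.626 × 10⁻³⁴ / 1.575 × 10⁻²² = 4.21 × 10⁻¹² m = 4210 fm.

λ = 4210 fm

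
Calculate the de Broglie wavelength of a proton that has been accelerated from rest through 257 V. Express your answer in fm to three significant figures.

λ = 1790 fm

KE = eV = 1.602 × 10⁻¹⁹ × 257.0 = 4.117 × 10⁻¹⁷ J.
p = √(2mKE) = √(2 × 1.673 × 10⁻²⁷ × 4.117 × 10⁻¹⁷) = 3.712 × 10⁻²² kg·m/s.
λ = h/p = 6.626 × 10⁻³⁴ / 3.712 × 10⁻²² = 1.79 × 10⁻¹² m = 1790 fm.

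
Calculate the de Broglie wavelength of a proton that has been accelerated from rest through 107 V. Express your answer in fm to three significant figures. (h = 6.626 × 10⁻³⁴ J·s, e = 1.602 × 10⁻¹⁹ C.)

KE = eV = 1.602 × 10⁻¹⁹ × 107.0 = 1.714 × 10⁻¹⁷ J.
p = √(2mKE) = √(2 × 1.673 × 10⁻²⁷ × 1.714 × 10⁻¹⁷) = 2.395 × 10⁻²² kg·m/s.
λ = h/p = 6.626 × 10⁻³⁴ / 2.395 × 10⁻²² = 2.77 × 10⁻¹² m = 2770 fm.

λ = 2770 fm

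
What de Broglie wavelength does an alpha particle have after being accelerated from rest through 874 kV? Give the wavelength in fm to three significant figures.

KE = 2eV = 2 × 1.602 × 10⁻¹⁹ × 8.740 × 10⁵ = 2.800 × 10⁻¹³ J.
p = √(2mKE) = √(2 × 6.645 × 10⁻²⁷ × 2.800 × 10⁻¹³) = 6.100 × 10⁻²⁰ kg·m/s.
λ = h/p = 6.626 × 10⁻³⁴ / 6.100 × 10⁻²⁰ = 1.09 × 10⁻¹⁴ m = 10.9 fm.

λ = 10.9 fm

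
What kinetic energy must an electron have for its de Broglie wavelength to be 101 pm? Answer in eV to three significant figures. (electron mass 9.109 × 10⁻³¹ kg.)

p = h/λ = 6.626 × 10⁻³⁴ / 1.010 × 10⁻¹⁰ = 6.560 × 10⁻²⁴ kg·m/s.
KE = p²/(2m) = (6.560 × 10⁻²⁴)² / (2 × 9.109 × 10⁻³¹) = 2.362 × 10⁻¹⁷ J = 147 eV.

KE = 147 eV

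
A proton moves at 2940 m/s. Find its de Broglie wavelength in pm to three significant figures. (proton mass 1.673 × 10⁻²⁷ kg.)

p = mv = 1.673 × 10⁻²⁷ × 2940 = 4.919 × 10⁻²⁴ kg·m/s.
λ = h/p = 6.626 × 10⁻³⁴ / 4.919 × 10⁻²⁴ = 1.35 × 10⁻¹⁰ m = 135 pm.

λ = 135 pm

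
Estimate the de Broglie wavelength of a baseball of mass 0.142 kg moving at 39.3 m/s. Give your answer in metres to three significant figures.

λ = 1.19 × 10⁻³⁴ m

p = mv = 0.142 × 39.3 = 5.581 kg·m/s.
λ = h/p = 6.626 × 10⁻³⁴ / 5.581 = 1.19 × 10⁻³⁴ m.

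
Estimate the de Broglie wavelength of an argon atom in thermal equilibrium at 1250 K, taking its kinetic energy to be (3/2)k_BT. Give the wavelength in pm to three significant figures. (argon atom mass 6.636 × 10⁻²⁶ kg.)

KE = (3/2)k_BT = 1.5 × 1.381 × 10⁻²³ × 1250 = 2.589 × 10⁻²⁰ J.
p = √(2mKE) = √(2 × 6.636 × 10⁻²⁶ × 2.589 × 10⁻²⁰) = 5.862 × 10⁻²³ kg·m/s.
λ = h/p = 1.13 × 10⁻¹¹ m = 11.3 pm.

λ = 11.3 pm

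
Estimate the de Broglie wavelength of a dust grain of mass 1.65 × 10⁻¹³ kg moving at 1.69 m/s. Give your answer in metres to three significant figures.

λ = 2.38 × 10⁻²¹ m

p = mv = 1.65 × 10⁻¹³ × 1.69 = 2.789 × 10⁻¹³ kg·m/s.
λ = h/p = 6.626 × 10⁻³⁴ / 2.789 × 10⁻¹³ = 2.38 × 10⁻²¹ m.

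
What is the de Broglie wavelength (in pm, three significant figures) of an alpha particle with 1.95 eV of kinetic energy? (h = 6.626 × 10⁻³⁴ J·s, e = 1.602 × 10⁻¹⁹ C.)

KE = 1.95 eV = 3.124 × 10⁻¹⁹ J.
p = √(2mKE) = √(2 × 6.645 × 10⁻²⁷ × 3.124 × 10⁻¹⁹) = 6.443 × 10⁻²³ kg·m/s.
λ = h/p = 6.626 × 10⁻³⁴ / 6.443 × 10⁻²³ = 1.03 × 10⁻¹¹ m = 10.3 pm.

λ = 10.3 pm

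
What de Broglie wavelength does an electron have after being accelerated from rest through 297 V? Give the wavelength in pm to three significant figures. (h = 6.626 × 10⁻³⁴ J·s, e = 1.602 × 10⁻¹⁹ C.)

KE = eV = 1.602 × 10⁻¹⁹ × 297.0 = 4.758 × 10⁻¹⁷ J.
p = √(2mKE) = √(2 × 9.109 × 10⁻³¹ × 4.758 × 10⁻¹⁷) = 9.310 × 10⁻²⁴ kg·m/s.
λ = h/p = 6.626 × 10⁻³⁴ / 9.310 × 10⁻²⁴ = 7.12 × 10⁻¹¹ m = 71.2 pm.

λ = 71.2 pm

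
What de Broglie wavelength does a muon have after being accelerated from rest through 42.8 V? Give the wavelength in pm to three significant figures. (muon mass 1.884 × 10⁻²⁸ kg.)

λ = 13.0 pm

KE = eV = 1.602 × 10⁻¹⁹ × 42.80 = 6.857 × 10⁻¹⁸ J.
p = √(2mKE) = √(2 × 1.884 × 10⁻²⁸ × 6.857 × 10⁻¹⁸) = 5.083 × 10⁻²³ kg·m/s.
λ = h/p = 6.626 × 10⁻³⁴ / 5.083 × 10⁻²³ = 1.30 × 10⁻¹¹ m = 13.0 pm.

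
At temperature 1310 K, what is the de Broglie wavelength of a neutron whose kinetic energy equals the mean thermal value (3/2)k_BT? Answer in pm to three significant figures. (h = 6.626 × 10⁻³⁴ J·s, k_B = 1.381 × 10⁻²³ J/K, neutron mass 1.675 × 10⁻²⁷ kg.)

λ = 69.5 pm

KE = (3/2)k_BT = 1.5 × 1.381 × 10⁻²³ × 1310 = 2.714 × 10⁻²⁰ J.
p = √(2mKE) = √(2 × 1.675 × 10⁻²⁷ × 2.714 × 10⁻²⁰) = 9.535 × 10⁻²⁴ kg·m/s.
λ = h/p = 6.95 × 10⁻¹¹ m = 69.5 pm.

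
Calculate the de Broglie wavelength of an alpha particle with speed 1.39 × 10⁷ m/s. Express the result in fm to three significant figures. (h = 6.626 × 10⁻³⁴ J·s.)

p = mv = 6.645 × 10⁻²⁷ × 1.39 × 10⁷ = 9.237 × 10⁻²⁰ kg·m/s.
λ = h/p = 6.626 × 10⁻³⁴ / 9.237 × 10⁻²⁰ = 7.17 × 10⁻¹⁵ m = 7.17 fm.

λ = 7.17 fm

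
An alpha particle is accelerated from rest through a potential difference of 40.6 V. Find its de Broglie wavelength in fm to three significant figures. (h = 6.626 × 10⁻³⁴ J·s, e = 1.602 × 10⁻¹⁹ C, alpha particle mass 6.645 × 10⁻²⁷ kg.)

KE = 2eV = 2 × 1.602 × 10⁻¹⁹ × 40.60 = 1.301 × 10⁻¹⁷ J.
p = √(2mKE) = √(2 × 6.645 × 10⁻²⁷ × 1.301 × 10⁻¹⁷) = 4.158 × 10⁻²² kg·m/s.
λ = h/p = 6.626 × 10⁻³⁴ / 4.158 × 10⁻²² = 1.59 × 10⁻¹² m = 1590 fm.

λ = 1590 fm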